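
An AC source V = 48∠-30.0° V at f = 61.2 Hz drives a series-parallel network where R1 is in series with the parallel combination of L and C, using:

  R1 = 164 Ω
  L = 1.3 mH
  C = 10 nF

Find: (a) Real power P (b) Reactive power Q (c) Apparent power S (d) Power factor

Step 1 — Angular frequency: ω = 2π·f = 2π·61.2 = 384.5 rad/s.
Step 2 — Component impedances:
  R1: Z = R = 164 Ω
  L: Z = jωL = j·384.5·0.0013 = 0 + j0.4999 Ω
  C: Z = 1/(jωC) = -j/(ω·C) = 0 - j2.601e+05 Ω
Step 3 — Parallel branch: L || C = 1/(1/L + 1/C) = 0 + j0.4999 Ω.
Step 4 — Series with R1: Z_total = R1 + (L || C) = 164 + j0.4999 Ω = 164∠0.2° Ω.
Step 5 — Source phasor: V = 48∠-30.0° V = 41.57 - j24 V.
Step 6 — Current: I = V / Z = 0.253 - j0.1471 A = 0.2927∠-30.2° A.
Step 7 — Complex power: S = V·I* = 14.05 + j0.04282 VA.
Step 8 — Real power: P = Re(S) = 14.05 W.
Step 9 — Reactive power: Q = Im(S) = 0.04282 VAR.
Step 10 — Apparent power: |S| = 14.05 VA.
Step 11 — Power factor: PF = P/|S| = 1 (lagging).

(a) P = 14.05 W  (b) Q = 0.04282 VAR  (c) S = 14.05 VA  (d) PF = 1 (lagging)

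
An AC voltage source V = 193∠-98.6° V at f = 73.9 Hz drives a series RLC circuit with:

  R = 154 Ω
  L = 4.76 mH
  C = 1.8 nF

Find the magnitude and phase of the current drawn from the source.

Step 1 — Angular frequency: ω = 2π·f = 2π·73.9 = 464.3 rad/s.
Step 2 — Component impedances:
  R: Z = R = 154 Ω
  L: Z = jωL = j·464.3·0.00476 = 0 + j2.21 Ω
  C: Z = 1/(jωC) = -j/(ω·C) = 0 - j1.196e+06 Ω
Step 3 — Series combination: Z_total = R + L + C = 154 - j1.196e+06 Ω = 1.196e+06∠-90.0° Ω.
Step 4 — Source phasor: V = 193∠-98.6° V = -28.86 - j190.8 V.
Step 5 — Ohm's law: I = V / Z_total = (-28.86 - j190.8) / (154 - j1.196e+06) = 0.0001595 - j2.414e-05 A.
Step 6 — Convert to polar: |I| = 0.0001613 A, ∠I = -8.6°.

I = 0.0001613∠-8.6° A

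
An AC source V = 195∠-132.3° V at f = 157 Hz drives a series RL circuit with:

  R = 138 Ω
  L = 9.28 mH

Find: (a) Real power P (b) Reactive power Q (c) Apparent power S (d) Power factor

Step 1 — Angular frequency: ω = 2π·f = 2π·157 = 986.5 rad/s.
Step 2 — Component impedances:
  R: Z = R = 138 Ω
  L: Z = jωL = j·986.5·0.00928 = 0 + j9.154 Ω
Step 3 — Series combination: Z_total = R + L = 138 + j9.154 Ω = 138.3∠3.8° Ω.
Step 4 — Source phasor: V = 195∠-132.3° V = -131.2 - j144.2 V.
Step 5 — Current: I = V / Z = -1.016 - j0.9777 A = 1.41∠-136.1° A.
Step 6 — Complex power: S = V·I* = 274.3 + j18.2 VA.
Step 7 — Real power: P = Re(S) = 274.3 W.
Step 8 — Reactive power: Q = Im(S) = 18.2 VAR.
Step 9 — Apparent power: |S| = 274.9 VA.
Step 10 — Power factor: PF = P/|S| = 0.9978 (lagging).

(a) P = 274.3 W  (b) Q = 18.2 VAR  (c) S = 274.9 VA  (d) PF = 0.9978 (lagging)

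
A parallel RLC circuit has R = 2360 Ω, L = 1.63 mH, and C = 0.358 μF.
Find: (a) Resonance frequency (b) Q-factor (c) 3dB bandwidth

Step 1 — Resonance: ω₀ = 1/√(LC) = 1/√(0.00163·3.58e-07) = 4.14e+04 rad/s.
Step 2 — f₀ = ω₀/(2π) = 6588 Hz.
Step 3 — Parallel Q: Q = R/(ω₀L) = 2360/(4.14e+04·0.00163) = 34.98.
Step 4 — Bandwidth: Δω = ω₀/Q = 1184 rad/s; BW = Δω/(2π) = 188.4 Hz.

(a) f₀ = 6588 Hz  (b) Q = 34.98  (c) BW = 188.4 Hz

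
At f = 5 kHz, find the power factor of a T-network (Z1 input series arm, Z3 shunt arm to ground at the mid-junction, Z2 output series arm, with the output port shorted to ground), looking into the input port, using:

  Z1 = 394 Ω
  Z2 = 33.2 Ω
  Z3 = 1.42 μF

Step 1 — Angular frequency: ω = 2π·f = 2π·5000 = 3.142e+04 rad/s.
Step 2 — Component impedances:
  Z1: Z = R = 394 Ω
  Z2: Z = R = 33.2 Ω
  Z3: Z = 1/(jωC) = -j/(ω·C) = 0 - j22.42 Ω
Step 3 — With the output port shorted to ground, the output series arm Z2 runs from the junction to ground; the shunt arm Z3 also runs from the junction to ground. They appear in parallel: Z3 || Z2 = 10.4 - j15.4 Ω.
Step 4 — Series with input arm Z1: Z_in = Z1 + (Z3 || Z2) = 404.4 - j15.4 Ω = 404.7∠-2.2° Ω.
Step 5 — Power factor: PF = cos(φ) = Re(Z)/|Z| = 404.4/404.7 = 0.9993.
Step 6 — Type: Im(Z) = -15.4 ⇒ leading (phase φ = -2.2°).

PF = 0.9993 (leading, φ = -2.2°)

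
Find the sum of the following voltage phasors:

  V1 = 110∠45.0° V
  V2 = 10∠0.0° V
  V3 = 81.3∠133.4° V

Step 1 — Convert each phasor to rectangular form:
  V1 = 110·(cos(45.0°) + j·sin(45.0°)) = 77.78 + j77.78 V
  V2 = 10·(cos(0.0°) + j·sin(0.0°)) = 10 V
  V3 = 81.3·(cos(133.4°) + j·sin(133.4°)) = -55.86 + j59.07 V
Step 2 — Sum components: V_total = 31.92 + j136.9 V.
Step 3 — Convert to polar: |V_total| = 140.5 V, ∠V_total = 76.9°.

V_total = 140.5∠76.9° V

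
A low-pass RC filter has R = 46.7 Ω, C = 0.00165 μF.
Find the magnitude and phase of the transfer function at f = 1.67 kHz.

Step 1 — Angular frequency: ω = 2π·1670 = 1.049e+04 rad/s.
Step 2 — Transfer function: H(jω) = 1/(1 + jωRC).
Step 3 — Denominator: 1 + jωRC = 1 + j·1.049e+04·46.7·1.65e-09 = 1 + j0.0008085.
Step 4 — H = 1 - j0.0008085.
Step 5 — Magnitude: |H| = 1 (-0.0 dB); phase: φ = -0.0°.

|H| = 1 (-0.0 dB), φ = -0.0°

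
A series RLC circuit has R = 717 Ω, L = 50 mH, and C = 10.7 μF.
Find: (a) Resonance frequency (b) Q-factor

Step 1 — Resonance condition Im(Z)=0 gives ω₀ = 1/√(LC).
Step 2 — ω₀ = 1/√(0.05·1.07e-05) = 1367 rad/s.
Step 3 — f₀ = ω₀/(2π) = 217.6 Hz.
Step 4 — Series Q: Q = ω₀L/R = 1367·0.05/717 = 0.09534.

(a) f₀ = 217.6 Hz  (b) Q = 0.09534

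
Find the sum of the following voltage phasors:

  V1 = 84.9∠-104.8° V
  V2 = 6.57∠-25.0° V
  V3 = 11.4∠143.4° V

Step 1 — Convert each phasor to rectangular form:
  V1 = 84.9·(cos(-104.8°) + j·sin(-104.8°)) = -21.69 - j82.08 V
  V2 = 6.57·(cos(-25.0°) + j·sin(-25.0°)) = 5.954 - j2.777 V
  V3 = 11.4·(cos(143.4°) + j·sin(143.4°)) = -9.152 + j6.797 V
Step 2 — Sum components: V_total = -24.89 - j78.06 V.
Step 3 — Convert to polar: |V_total| = 81.93 V, ∠V_total = -107.7°.

V_total = 81.93∠-107.7° V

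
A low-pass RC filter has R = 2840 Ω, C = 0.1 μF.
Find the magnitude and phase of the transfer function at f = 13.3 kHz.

Step 1 — Angular frequency: ω = 2π·1.33e+04 = 8.357e+04 rad/s.
Step 2 — Transfer function: H(jω) = 1/(1 + jωRC).
Step 3 — Denominator: 1 + jωRC = 1 + j·8.357e+04·2840·1e-07 = 1 + j23.73.
Step 4 — H = 0.001772 - j0.04206.
Step 5 — Magnitude: |H| = 0.0421 (-27.5 dB); phase: φ = -87.6°.

|H| = 0.0421 (-27.5 dB), φ = -87.6°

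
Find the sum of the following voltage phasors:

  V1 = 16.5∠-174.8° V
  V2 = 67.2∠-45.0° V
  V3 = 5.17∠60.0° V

Step 1 — Convert each phasor to rectangular form:
  V1 = 16.5·(cos(-174.8°) + j·sin(-174.8°)) = -16.43 - j1.495 V
  V2 = 67.2·(cos(-45.0°) + j·sin(-45.0°)) = 47.52 - j47.52 V
  V3 = 5.17·(cos(60.0°) + j·sin(60.0°)) = 2.585 + j4.477 V
Step 2 — Sum components: V_total = 33.67 - j44.54 V.
Step 3 — Convert to polar: |V_total| = 55.83 V, ∠V_total = -52.9°.

V_total = 55.83∠-52.9° V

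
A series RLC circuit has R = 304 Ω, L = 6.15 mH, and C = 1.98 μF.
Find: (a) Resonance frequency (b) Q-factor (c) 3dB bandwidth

Step 1 — Resonance condition Im(Z)=0 gives ω₀ = 1/√(LC).
Step 2 — ω₀ = 1/√(0.00615·1.98e-06) = 9062 rad/s.
Step 3 — f₀ = ω₀/(2π) = 1442 Hz.
Step 4 — Series Q: Q = ω₀L/R = 9062·0.00615/304 = 0.1833.
Step 5 — 3dB bandwidth: Δω = ω₀/Q = 4.943e+04 rad/s; BW = Δω/(2π) = 7867 Hz.

(a) f₀ = 1442 Hz  (b) Q = 0.1833  (c) BW = 7867 Hz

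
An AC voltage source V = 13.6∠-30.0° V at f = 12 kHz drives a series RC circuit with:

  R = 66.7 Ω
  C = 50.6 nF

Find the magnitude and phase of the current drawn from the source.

Step 1 — Angular frequency: ω = 2π·f = 2π·1.2e+04 = 7.54e+04 rad/s.
Step 2 — Component impedances:
  R: Z = R = 66.7 Ω
  C: Z = 1/(jωC) = -j/(ω·C) = 0 - j262.1 Ω
Step 3 — Series combination: Z_total = R + C = 66.7 - j262.1 Ω = 270.5∠-75.7° Ω.
Step 4 — Source phasor: V = 13.6∠-30.0° V = 11.78 - j6.8 V.
Step 5 — Ohm's law: I = V / Z_total = (11.78 - j6.8) / (66.7 - j262.1) = 0.0351 + j0.036 A.
Step 6 — Convert to polar: |I| = 0.05028 A, ∠I = 45.7°.

I = 0.05028∠45.7° A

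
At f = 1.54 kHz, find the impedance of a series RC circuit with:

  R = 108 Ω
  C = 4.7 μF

Step 1 — Angular frequency: ω = 2π·f = 2π·1540 = 9676 rad/s.
Step 2 — Component impedances:
  R: Z = R = 108 Ω
  C: Z = 1/(jωC) = -j/(ω·C) = 0 - j21.99 Ω
Step 3 — Series combination: Z_total = R + C = 108 - j21.99 Ω = 110.2∠-11.5° Ω.

Z = 108 - j21.99 Ω = 110.2∠-11.5° Ω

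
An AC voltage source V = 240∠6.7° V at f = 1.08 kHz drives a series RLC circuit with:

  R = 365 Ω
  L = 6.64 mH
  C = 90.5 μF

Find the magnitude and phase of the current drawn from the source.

Step 1 — Angular frequency: ω = 2π·f = 2π·1080 = 6786 rad/s.
Step 2 — Component impedances:
  R: Z = R = 365 Ω
  L: Z = jωL = j·6786·0.00664 = 0 + j45.06 Ω
  C: Z = 1/(jωC) = -j/(ω·C) = 0 - j1.628 Ω
Step 3 — Series combination: Z_total = R + L + C = 365 + j43.43 Ω = 367.6∠6.8° Ω.
Step 4 — Source phasor: V = 240∠6.7° V = 238.4 + j28 V.
Step 5 — Ohm's law: I = V / Z_total = (238.4 + j28) / (365 + j43.43) = 0.6529 - j0.0009738 A.
Step 6 — Convert to polar: |I| = 0.6529 A, ∠I = -0.1°.

I = 0.6529∠-0.1° A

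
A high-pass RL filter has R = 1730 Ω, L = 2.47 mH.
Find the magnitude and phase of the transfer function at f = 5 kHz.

Step 1 — Angular frequency: ω = 2π·5000 = 3.142e+04 rad/s.
Step 2 — Transfer function: H(jω) = jωL/(R + jωL).
Step 3 — Numerator jωL = j·77.6; denominator R + jωL = 1730 + j77.6.
Step 4 — H = 0.002008 + j0.04476.
Step 5 — Magnitude: |H| = 0.04481 (-27.0 dB); phase: φ = 87.4°.

|H| = 0.04481 (-27.0 dB), φ = 87.4°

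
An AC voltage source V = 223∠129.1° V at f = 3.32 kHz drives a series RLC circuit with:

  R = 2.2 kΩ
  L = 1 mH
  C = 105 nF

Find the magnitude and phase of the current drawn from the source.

Step 1 — Angular frequency: ω = 2π·f = 2π·3320 = 2.086e+04 rad/s.
Step 2 — Component impedances:
  R: Z = R = 2200 Ω
  L: Z = jωL = j·2.086e+04·0.001 = 0 + j20.86 Ω
  C: Z = 1/(jωC) = -j/(ω·C) = 0 - j456.6 Ω
Step 3 — Series combination: Z_total = R + L + C = 2200 - j435.7 Ω = 2243∠-11.2° Ω.
Step 4 — Source phasor: V = 223∠129.1° V = -140.6 + j173.1 V.
Step 5 — Ohm's law: I = V / Z_total = (-140.6 + j173.1) / (2200 - j435.7) = -0.07651 + j0.06351 A.
Step 6 — Convert to polar: |I| = 0.09943 A, ∠I = 140.3°.

I = 0.09943∠140.3° A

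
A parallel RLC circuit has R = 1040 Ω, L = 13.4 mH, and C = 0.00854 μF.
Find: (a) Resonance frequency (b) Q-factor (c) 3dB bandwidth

Step 1 — Resonance: ω₀ = 1/√(LC) = 1/√(0.0134·8.54e-09) = 9.348e+04 rad/s.
Step 2 — f₀ = ω₀/(2π) = 1.488e+04 Hz.
Step 3 — Parallel Q: Q = R/(ω₀L) = 1040/(9.348e+04·0.0134) = 0.8303.
Step 4 — Bandwidth: Δω = ω₀/Q = 1.126e+05 rad/s; BW = Δω/(2π) = 1.792e+04 Hz.

(a) f₀ = 1.488e+04 Hz  (b) Q = 0.8303  (c) BW = 1.792e+04 Hz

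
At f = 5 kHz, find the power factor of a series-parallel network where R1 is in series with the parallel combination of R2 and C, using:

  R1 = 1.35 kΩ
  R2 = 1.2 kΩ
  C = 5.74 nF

Step 1 — Angular frequency: ω = 2π·f = 2π·5000 = 3.142e+04 rad/s.
Step 2 — Component impedances:
  R1: Z = R = 1350 Ω
  R2: Z = R = 1200 Ω
  C: Z = 1/(jωC) = -j/(ω·C) = 0 - j5545 Ω
Step 3 — Parallel branch: R2 || C = 1/(1/R2 + 1/C) = 1146 - j248.1 Ω.
Step 4 — Series with R1: Z_total = R1 + (R2 || C) = 2496 - j248.1 Ω = 2509∠-5.7° Ω.
Step 5 — Power factor: PF = cos(φ) = Re(Z)/|Z| = 2496.3/2508.6 = 0.9951.
Step 6 — Type: Im(Z) = -248.1 ⇒ leading (phase φ = -5.7°).

PF = 0.9951 (leading, φ = -5.7°)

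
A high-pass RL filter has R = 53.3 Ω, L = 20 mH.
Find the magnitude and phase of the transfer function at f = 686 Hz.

Step 1 — Angular frequency: ω = 2π·686 = 4310 rad/s.
Step 2 — Transfer function: H(jω) = jωL/(R + jωL).
Step 3 — Numerator jωL = j·86.21; denominator R + jωL = 53.3 + j86.21.
Step 4 — H = 0.7234 + j0.4473.
Step 5 — Magnitude: |H| = 0.8506 (-1.4 dB); phase: φ = 31.7°.

|H| = 0.8506 (-1.4 dB), φ = 31.7°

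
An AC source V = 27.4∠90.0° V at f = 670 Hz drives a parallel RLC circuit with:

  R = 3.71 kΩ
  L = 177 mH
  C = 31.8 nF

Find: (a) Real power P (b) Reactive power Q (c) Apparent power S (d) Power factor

Step 1 — Angular frequency: ω = 2π·f = 2π·670 = 4210 rad/s.
Step 2 — Component impedances:
  R: Z = R = 3710 Ω
  L: Z = jωL = j·4210·0.177 = 0 + j745.1 Ω
  C: Z = 1/(jωC) = -j/(ω·C) = 0 - j7470 Ω
Step 3 — Parallel combination: 1/Z_total = 1/R + 1/L + 1/C; Z_total = 175.9 + j788.4 Ω = 807.8∠77.4° Ω.
Step 4 — Source phasor: V = 27.4∠90.0° V = 0 + j27.4 V.
Step 5 — Current: I = V / Z = 0.0331 + j0.007385 A = 0.03392∠12.6° A.
Step 6 — Complex power: S = V·I* = 0.2024 + j0.9071 VA.
Step 7 — Real power: P = Re(S) = 0.2024 W.
Step 8 — Reactive power: Q = Im(S) = 0.9071 VAR.
Step 9 — Apparent power: |S| = 0.9294 VA.
Step 10 — Power factor: PF = P/|S| = 0.2177 (lagging).

(a) P = 0.2024 W  (b) Q = 0.9071 VAR  (c) S = 0.9294 VA  (d) PF = 0.2177 (lagging)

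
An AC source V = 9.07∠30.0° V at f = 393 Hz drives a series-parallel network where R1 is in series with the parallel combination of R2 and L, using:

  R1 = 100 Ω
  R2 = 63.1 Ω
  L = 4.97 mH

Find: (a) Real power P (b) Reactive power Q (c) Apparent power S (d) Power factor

Step 1 — Angular frequency: ω = 2π·f = 2π·393 = 2469 rad/s.
Step 2 — Component impedances:
  R1: Z = R = 100 Ω
  R2: Z = R = 63.1 Ω
  L: Z = jωL = j·2469·0.00497 = 0 + j12.27 Ω
Step 3 — Parallel branch: R2 || L = 1/(1/R2 + 1/L) = 2.3 + j11.83 Ω.
Step 4 — Series with R1: Z_total = R1 + (R2 || L) = 102.3 + j11.83 Ω = 103∠6.6° Ω.
Step 5 — Source phasor: V = 9.07∠30.0° V = 7.855 + j4.535 V.
Step 6 — Current: I = V / Z = 0.08083 + j0.03499 A = 0.08807∠23.4° A.
Step 7 — Complex power: S = V·I* = 0.7936 + j0.09173 VA.
Step 8 — Real power: P = Re(S) = 0.7936 W.
Step 9 — Reactive power: Q = Im(S) = 0.09173 VAR.
Step 10 — Apparent power: |S| = 0.7988 VA.
Step 11 — Power factor: PF = P/|S| = 0.9934 (lagging).

(a) P = 0.7936 W  (b) Q = 0.09173 VAR  (c) S = 0.7988 VA  (d) PF = 0.9934 (lagging)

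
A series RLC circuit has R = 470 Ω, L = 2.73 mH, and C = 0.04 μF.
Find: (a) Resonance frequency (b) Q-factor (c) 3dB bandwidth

Step 1 — Resonance condition Im(Z)=0 gives ω₀ = 1/√(LC).
Step 2 — ω₀ = 1/√(0.00273·4e-08) = 9.569e+04 rad/s.
Step 3 — f₀ = ω₀/(2π) = 1.523e+04 Hz.
Step 4 — Series Q: Q = ω₀L/R = 9.569e+04·0.00273/470 = 0.5558.
Step 5 — 3dB bandwidth: Δω = ω₀/Q = 1.722e+05 rad/s; BW = Δω/(2π) = 2.74e+04 Hz.

(a) f₀ = 1.523e+04 Hz  (b) Q = 0.5558  (c) BW = 2.74e+04 Hz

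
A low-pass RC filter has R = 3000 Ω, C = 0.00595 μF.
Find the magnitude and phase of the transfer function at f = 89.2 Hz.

Step 1 — Angular frequency: ω = 2π·89.2 = 560.5 rad/s.
Step 2 — Transfer function: H(jω) = 1/(1 + jωRC).
Step 3 — Denominator: 1 + jωRC = 1 + j·560.5·3000·5.95e-09 = 1 + j0.01.
Step 4 — H = 0.9999 - j0.01.
Step 5 — Magnitude: |H| = 0.9999 (-0.0 dB); phase: φ = -0.6°.

|H| = 0.9999 (-0.0 dB), φ = -0.6°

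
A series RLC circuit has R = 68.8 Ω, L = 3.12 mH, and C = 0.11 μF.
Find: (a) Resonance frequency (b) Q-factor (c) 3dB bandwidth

Step 1 — Resonance: ω₀ = 1/√(LC) = 1/√(0.00312·1.1e-07) = 5.398e+04 rad/s.
Step 2 — f₀ = ω₀/(2π) = 8591 Hz.
Step 3 — Series Q: Q = ω₀L/R = 5.398e+04·0.00312/68.8 = 2.448.
Step 4 — Bandwidth: Δω = ω₀/Q = 2.205e+04 rad/s; BW = Δω/(2π) = 3510 Hz.

(a) f₀ = 8591 Hz  (b) Q = 2.448  (c) BW = 3510 Hz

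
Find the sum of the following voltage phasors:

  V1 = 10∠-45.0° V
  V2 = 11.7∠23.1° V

Step 1 — Convert each phasor to rectangular form:
  V1 = 10·(cos(-45.0°) + j·sin(-45.0°)) = 7.071 - j7.071 V
  V2 = 11.7·(cos(23.1°) + j·sin(23.1°)) = 10.76 + j4.59 V
Step 2 — Sum components: V_total = 17.83 - j2.481 V.
Step 3 — Convert to polar: |V_total| = 18 V, ∠V_total = -7.9°.

V_total = 18∠-7.9° V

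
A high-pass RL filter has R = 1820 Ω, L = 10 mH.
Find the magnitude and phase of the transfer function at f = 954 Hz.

Step 1 — Angular frequency: ω = 2π·954 = 5994 rad/s.
Step 2 — Transfer function: H(jω) = jωL/(R + jωL).
Step 3 — Numerator jωL = j·59.94; denominator R + jωL = 1820 + j59.94.
Step 4 — H = 0.001084 + j0.0329.
Step 5 — Magnitude: |H| = 0.03292 (-29.7 dB); phase: φ = 88.1°.

|H| = 0.03292 (-29.7 dB), φ = 88.1°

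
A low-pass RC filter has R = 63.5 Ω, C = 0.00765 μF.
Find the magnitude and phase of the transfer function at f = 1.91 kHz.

Step 1 — Angular frequency: ω = 2π·1910 = 1.2e+04 rad/s.
Step 2 — Transfer function: H(jω) = 1/(1 + jωRC).
Step 3 — Denominator: 1 + jωRC = 1 + j·1.2e+04·63.5·7.65e-09 = 1 + j0.00583.
Step 4 — H = 1 - j0.00583.
Step 5 — Magnitude: |H| = 1 (-0.0 dB); phase: φ = -0.3°.

|H| = 1 (-0.0 dB), φ = -0.3°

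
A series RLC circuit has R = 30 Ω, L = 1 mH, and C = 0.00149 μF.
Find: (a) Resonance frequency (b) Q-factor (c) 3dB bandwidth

Step 1 — Resonance condition Im(Z)=0 gives ω₀ = 1/√(LC).
Step 2 — ω₀ = 1/√(0.001·1.49e-09) = 8.192e+05 rad/s.
Step 3 — f₀ = ω₀/(2π) = 1.304e+05 Hz.
Step 4 — Series Q: Q = ω₀L/R = 8.192e+05·0.001/30 = 27.31.
Step 5 — 3dB bandwidth: Δω = ω₀/Q = 3e+04 rad/s; BW = Δω/(2π) = 4775 Hz.

(a) f₀ = 1.304e+05 Hz  (b) Q = 27.31  (c) BW = 4775 Hz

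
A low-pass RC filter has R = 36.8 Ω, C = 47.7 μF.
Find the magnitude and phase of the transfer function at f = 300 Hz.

Step 1 — Angular frequency: ω = 2π·300 = 1885 rad/s.
Step 2 — Transfer function: H(jω) = 1/(1 + jωRC).
Step 3 — Denominator: 1 + jωRC = 1 + j·1885·36.8·4.77e-05 = 1 + j3.309.
Step 4 — H = 0.0837 - j0.2769.
Step 5 — Magnitude: |H| = 0.2893 (-10.8 dB); phase: φ = -73.2°.

|H| = 0.2893 (-10.8 dB), φ = -73.2°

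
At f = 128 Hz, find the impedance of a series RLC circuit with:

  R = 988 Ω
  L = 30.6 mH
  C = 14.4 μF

Step 1 — Angular frequency: ω = 2π·f = 2π·128 = 804.2 rad/s.
Step 2 — Component impedances:
  R: Z = R = 988 Ω
  L: Z = jωL = j·804.2·0.0306 = 0 + j24.61 Ω
  C: Z = 1/(jωC) = -j/(ω·C) = 0 - j86.35 Ω
Step 3 — Series combination: Z_total = R + L + C = 988 - j61.74 Ω = 989.9∠-3.6° Ω.

Z = 988 - j61.74 Ω = 989.9∠-3.6° Ω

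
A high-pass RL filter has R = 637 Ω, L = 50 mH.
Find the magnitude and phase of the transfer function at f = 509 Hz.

Step 1 — Angular frequency: ω = 2π·509 = 3198 rad/s.
Step 2 — Transfer function: H(jω) = jωL/(R + jωL).
Step 3 — Numerator jωL = j·159.9; denominator R + jωL = 637 + j159.9.
Step 4 — H = 0.05928 + j0.2362.
Step 5 — Magnitude: |H| = 0.2435 (-12.3 dB); phase: φ = 75.9°.

|H| = 0.2435 (-12.3 dB), φ = 75.9°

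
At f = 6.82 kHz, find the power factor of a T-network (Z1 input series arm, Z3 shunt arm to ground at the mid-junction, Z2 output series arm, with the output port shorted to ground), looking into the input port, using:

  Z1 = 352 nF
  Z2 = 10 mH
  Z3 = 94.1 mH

Step 1 — Angular frequency: ω = 2π·f = 2π·6820 = 4.285e+04 rad/s.
Step 2 — Component impedances:
  Z1: Z = 1/(jωC) = -j/(ω·C) = 0 - j66.3 Ω
  Z2: Z = jωL = j·4.285e+04·0.01 = 0 + j428.5 Ω
  Z3: Z = jωL = j·4.285e+04·0.0941 = 0 + j4032 Ω
Step 3 — With the output port shorted to ground, the output series arm Z2 runs from the junction to ground; the shunt arm Z3 also runs from the junction to ground. They appear in parallel: Z3 || Z2 = 0 + j387.3 Ω.
Step 4 — Series with input arm Z1: Z_in = Z1 + (Z3 || Z2) = 0 + j321.1 Ω = 321.1∠90.0° Ω.
Step 5 — Power factor: PF = cos(φ) = Re(Z)/|Z| = 0/321.1 = 0.
Step 6 — Type: Im(Z) = 321.1 ⇒ lagging (phase φ = 90.0°).

PF = 0 (lagging, φ = 90.0°)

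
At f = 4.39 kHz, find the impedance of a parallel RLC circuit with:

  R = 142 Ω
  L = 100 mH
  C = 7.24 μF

Step 1 — Angular frequency: ω = 2π·f = 2π·4390 = 2.758e+04 rad/s.
Step 2 — Component impedances:
  R: Z = R = 142 Ω
  L: Z = jωL = j·2.758e+04·0.1 = 0 + j2758 Ω
  C: Z = 1/(jωC) = -j/(ω·C) = 0 - j5.007 Ω
Step 3 — Parallel combination: 1/Z_total = 1/R + 1/L + 1/C; Z_total = 0.177 - j5.01 Ω = 5.013∠-88.0° Ω.

Z = 0.177 - j5.01 Ω = 5.013∠-88.0° Ω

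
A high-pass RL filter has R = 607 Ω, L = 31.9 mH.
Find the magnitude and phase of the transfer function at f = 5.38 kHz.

Step 1 — Angular frequency: ω = 2π·5380 = 3.38e+04 rad/s.
Step 2 — Transfer function: H(jω) = jωL/(R + jωL).
Step 3 — Numerator jωL = j·1078; denominator R + jωL = 607 + j1078.
Step 4 — H = 0.7594 + j0.4275.
Step 5 — Magnitude: |H| = 0.8714 (-1.2 dB); phase: φ = 29.4°.

|H| = 0.8714 (-1.2 dB), φ = 29.4°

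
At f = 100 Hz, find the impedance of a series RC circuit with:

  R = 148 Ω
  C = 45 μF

Step 1 — Angular frequency: ω = 2π·f = 2π·100 = 628.3 rad/s.
Step 2 — Component impedances:
  R: Z = R = 148 Ω
  C: Z = 1/(jωC) = -j/(ω·C) = 0 - j35.37 Ω
Step 3 — Series combination: Z_total = R + C = 148 - j35.37 Ω = 152.2∠-13.4° Ω.

Z = 148 - j35.37 Ω = 152.2∠-13.4° Ω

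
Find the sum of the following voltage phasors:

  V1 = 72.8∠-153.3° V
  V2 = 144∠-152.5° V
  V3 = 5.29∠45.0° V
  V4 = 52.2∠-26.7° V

Step 1 — Convert each phasor to rectangular form:
  V1 = 72.8·(cos(-153.3°) + j·sin(-153.3°)) = -65.04 - j32.71 V
  V2 = 144·(cos(-152.5°) + j·sin(-152.5°)) = -127.7 - j66.49 V
  V3 = 5.29·(cos(45.0°) + j·sin(45.0°)) = 3.741 + j3.741 V
  V4 = 52.2·(cos(-26.7°) + j·sin(-26.7°)) = 46.63 - j23.45 V
Step 2 — Sum components: V_total = -142.4 - j118.9 V.
Step 3 — Convert to polar: |V_total| = 185.5 V, ∠V_total = -140.1°.

V_total = 185.5∠-140.1° V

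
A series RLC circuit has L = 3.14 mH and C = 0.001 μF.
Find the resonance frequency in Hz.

Step 1 — Resonance condition Im(Z)=0 gives ω₀ = 1/√(LC).
Step 2 — ω₀ = 1/√(0.00314·1e-09) = 5.643e+05 rad/s.
Step 3 — f₀ = ω₀/(2π) = 8.982e+04 Hz.

f₀ = 8.982e+04 Hz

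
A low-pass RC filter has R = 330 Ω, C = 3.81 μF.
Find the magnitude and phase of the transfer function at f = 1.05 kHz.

Step 1 — Angular frequency: ω = 2π·1050 = 6597 rad/s.
Step 2 — Transfer function: H(jω) = 1/(1 + jωRC).
Step 3 — Denominator: 1 + jωRC = 1 + j·6597·330·3.81e-06 = 1 + j8.295.
Step 4 — H = 0.01433 - j0.1188.
Step 5 — Magnitude: |H| = 0.1197 (-18.4 dB); phase: φ = -83.1°.

|H| = 0.1197 (-18.4 dB), φ = -83.1°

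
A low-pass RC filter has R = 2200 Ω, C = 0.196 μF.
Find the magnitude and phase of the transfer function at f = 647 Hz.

Step 1 — Angular frequency: ω = 2π·647 = 4065 rad/s.
Step 2 — Transfer function: H(jω) = 1/(1 + jωRC).
Step 3 — Denominator: 1 + jωRC = 1 + j·4065·2200·1.96e-07 = 1 + j1.753.
Step 4 — H = 0.2455 - j0.4304.
Step 5 — Magnitude: |H| = 0.4955 (-6.1 dB); phase: φ = -60.3°.

|H| = 0.4955 (-6.1 dB), φ = -60.3°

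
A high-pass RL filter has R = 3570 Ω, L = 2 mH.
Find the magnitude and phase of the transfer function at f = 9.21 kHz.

Step 1 — Angular frequency: ω = 2π·9210 = 5.787e+04 rad/s.
Step 2 — Transfer function: H(jω) = jωL/(R + jωL).
Step 3 — Numerator jωL = j·115.7; denominator R + jωL = 3570 + j115.7.
Step 4 — H = 0.00105 + j0.03239.
Step 5 — Magnitude: |H| = 0.0324 (-29.8 dB); phase: φ = 88.1°.

|H| = 0.0324 (-29.8 dB), φ = 88.1°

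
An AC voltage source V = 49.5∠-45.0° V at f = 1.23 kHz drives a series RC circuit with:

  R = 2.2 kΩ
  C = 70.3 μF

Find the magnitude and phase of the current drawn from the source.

Step 1 — Angular frequency: ω = 2π·f = 2π·1230 = 7728 rad/s.
Step 2 — Component impedances:
  R: Z = R = 2200 Ω
  C: Z = 1/(jωC) = -j/(ω·C) = 0 - j1.841 Ω
Step 3 — Series combination: Z_total = R + C = 2200 - j1.841 Ω = 2200∠-0.0° Ω.
Step 4 — Source phasor: V = 49.5∠-45.0° V = 35 - j35 V.
Step 5 — Ohm's law: I = V / Z_total = (35 - j35) / (2200 - j1.841) = 0.01592 - j0.0159 A.
Step 6 — Convert to polar: |I| = 0.0225 A, ∠I = -45.0°.

I = 0.0225∠-45.0° A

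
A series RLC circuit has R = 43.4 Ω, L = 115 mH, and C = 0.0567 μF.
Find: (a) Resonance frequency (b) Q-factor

Step 1 — Resonance condition Im(Z)=0 gives ω₀ = 1/√(LC).
Step 2 — ω₀ = 1/√(0.115·5.67e-08) = 1.238e+04 rad/s.
Step 3 — f₀ = ω₀/(2π) = 1971 Hz.
Step 4 — Series Q: Q = ω₀L/R = 1.238e+04·0.115/43.4 = 32.81.

(a) f₀ = 1971 Hz  (b) Q = 32.81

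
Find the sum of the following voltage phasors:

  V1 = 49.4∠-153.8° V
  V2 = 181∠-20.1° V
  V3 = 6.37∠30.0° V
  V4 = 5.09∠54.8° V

Step 1 — Convert each phasor to rectangular form:
  V1 = 49.4·(cos(-153.8°) + j·sin(-153.8°)) = -44.32 - j21.81 V
  V2 = 181·(cos(-20.1°) + j·sin(-20.1°)) = 170 - j62.2 V
  V3 = 6.37·(cos(30.0°) + j·sin(30.0°)) = 5.517 + j3.185 V
  V4 = 5.09·(cos(54.8°) + j·sin(54.8°)) = 2.934 + j4.159 V
Step 2 — Sum components: V_total = 134.1 - j76.67 V.
Step 3 — Convert to polar: |V_total| = 154.5 V, ∠V_total = -29.8°.

V_total = 154.5∠-29.8° V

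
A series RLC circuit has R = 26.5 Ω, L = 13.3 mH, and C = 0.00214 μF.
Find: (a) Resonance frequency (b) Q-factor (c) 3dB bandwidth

Step 1 — Resonance condition Im(Z)=0 gives ω₀ = 1/√(LC).
Step 2 — ω₀ = 1/√(0.0133·2.14e-09) = 1.874e+05 rad/s.
Step 3 — f₀ = ω₀/(2π) = 2.983e+04 Hz.
Step 4 — Series Q: Q = ω₀L/R = 1.874e+05·0.0133/26.5 = 94.07.
Step 5 — 3dB bandwidth: Δω = ω₀/Q = 1992 rad/s; BW = Δω/(2π) = 317.1 Hz.

(a) f₀ = 2.983e+04 Hz  (b) Q = 94.07  (c) BW = 317.1 Hz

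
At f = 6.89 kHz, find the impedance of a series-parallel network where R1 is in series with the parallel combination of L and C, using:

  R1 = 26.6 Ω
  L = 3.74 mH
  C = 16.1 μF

Step 1 — Angular frequency: ω = 2π·f = 2π·6890 = 4.329e+04 rad/s.
Step 2 — Component impedances:
  R1: Z = R = 26.6 Ω
  L: Z = jωL = j·4.329e+04·0.00374 = 0 + j161.9 Ω
  C: Z = 1/(jωC) = -j/(ω·C) = 0 - j1.435 Ω
Step 3 — Parallel branch: L || C = 1/(1/L + 1/C) = 0 - j1.448 Ω.
Step 4 — Series with R1: Z_total = R1 + (L || C) = 26.6 - j1.448 Ω = 26.64∠-3.1° Ω.

Z = 26.6 - j1.448 Ω = 26.64∠-3.1° Ω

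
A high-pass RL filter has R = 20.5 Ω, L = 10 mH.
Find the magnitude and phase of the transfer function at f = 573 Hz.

Step 1 — Angular frequency: ω = 2π·573 = 3600 rad/s.
Step 2 — Transfer function: H(jω) = jωL/(R + jωL).
Step 3 — Numerator jωL = j·36; denominator R + jωL = 20.5 + j36.
Step 4 — H = 0.7552 + j0.43.
Step 5 — Magnitude: |H| = 0.869 (-1.2 dB); phase: φ = 29.7°.

|H| = 0.869 (-1.2 dB), φ = 29.7°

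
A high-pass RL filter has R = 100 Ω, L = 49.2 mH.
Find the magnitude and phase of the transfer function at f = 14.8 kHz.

Step 1 — Angular frequency: ω = 2π·1.48e+04 = 9.299e+04 rad/s.
Step 2 — Transfer function: H(jω) = jωL/(R + jωL).
Step 3 — Numerator jωL = j·4575; denominator R + jωL = 100 + j4575.
Step 4 — H = 0.9995 + j0.02185.
Step 5 — Magnitude: |H| = 0.9998 (-0.0 dB); phase: φ = 1.3°.

|H| = 0.9998 (-0.0 dB), φ = 1.3°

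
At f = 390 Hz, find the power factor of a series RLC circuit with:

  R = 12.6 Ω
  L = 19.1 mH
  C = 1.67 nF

Step 1 — Angular frequency: ω = 2π·f = 2π·390 = 2450 rad/s.
Step 2 — Component impedances:
  R: Z = R = 12.6 Ω
  L: Z = jωL = j·2450·0.0191 = 0 + j46.8 Ω
  C: Z = 1/(jωC) = -j/(ω·C) = 0 - j2.444e+05 Ω
Step 3 — Series combination: Z_total = R + L + C = 12.6 - j2.443e+05 Ω = 2.443e+05∠-90.0° Ω.
Step 4 — Power factor: PF = cos(φ) = Re(Z)/|Z| = 12.6/2.4432e+05 = 5.157e-05.
Step 5 — Type: Im(Z) = -2.443e+05 ⇒ leading (phase φ = -90.0°).

PF = 5.157e-05 (leading, φ = -90.0°)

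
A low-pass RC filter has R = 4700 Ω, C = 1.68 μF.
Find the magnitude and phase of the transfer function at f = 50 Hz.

Step 1 — Angular frequency: ω = 2π·50 = 314.2 rad/s.
Step 2 — Transfer function: H(jω) = 1/(1 + jωRC).
Step 3 — Denominator: 1 + jωRC = 1 + j·314.2·4700·1.68e-06 = 1 + j2.481.
Step 4 — H = 0.1398 - j0.3468.
Step 5 — Magnitude: |H| = 0.3739 (-8.5 dB); phase: φ = -68.0°.

|H| = 0.3739 (-8.5 dB), φ = -68.0°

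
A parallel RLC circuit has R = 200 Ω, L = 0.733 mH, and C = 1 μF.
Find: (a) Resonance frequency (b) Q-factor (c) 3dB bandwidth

Step 1 — Resonance: ω₀ = 1/√(LC) = 1/√(0.000733·1e-06) = 3.694e+04 rad/s.
Step 2 — f₀ = ω₀/(2π) = 5879 Hz.
Step 3 — Parallel Q: Q = R/(ω₀L) = 200/(3.694e+04·0.000733) = 7.387.
Step 4 — Bandwidth: Δω = ω₀/Q = 5000 rad/s; BW = Δω/(2π) = 795.8 Hz.

(a) f₀ = 5879 Hz  (b) Q = 7.387  (c) BW = 795.8 Hz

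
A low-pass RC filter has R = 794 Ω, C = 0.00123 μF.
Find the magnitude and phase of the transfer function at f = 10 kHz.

Step 1 — Angular frequency: ω = 2π·1e+04 = 6.283e+04 rad/s.
Step 2 — Transfer function: H(jω) = 1/(1 + jωRC).
Step 3 — Denominator: 1 + jωRC = 1 + j·6.283e+04·794·1.23e-09 = 1 + j0.06136.
Step 4 — H = 0.9962 - j0.06113.
Step 5 — Magnitude: |H| = 0.9981 (-0.0 dB); phase: φ = -3.5°.

|H| = 0.9981 (-0.0 dB), φ = -3.5°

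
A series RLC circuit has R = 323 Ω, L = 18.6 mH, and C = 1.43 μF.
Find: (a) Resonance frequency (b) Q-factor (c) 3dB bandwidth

Step 1 — Resonance condition Im(Z)=0 gives ω₀ = 1/√(LC).
Step 2 — ω₀ = 1/√(0.0186·1.43e-06) = 6132 rad/s.
Step 3 — f₀ = ω₀/(2π) = 975.9 Hz.
Step 4 — Series Q: Q = ω₀L/R = 6132·0.0186/323 = 0.3531.
Step 5 — 3dB bandwidth: Δω = ω₀/Q = 1.737e+04 rad/s; BW = Δω/(2π) = 2764 Hz.

(a) f₀ = 975.9 Hz  (b) Q = 0.3531  (c) BW = 2764 Hz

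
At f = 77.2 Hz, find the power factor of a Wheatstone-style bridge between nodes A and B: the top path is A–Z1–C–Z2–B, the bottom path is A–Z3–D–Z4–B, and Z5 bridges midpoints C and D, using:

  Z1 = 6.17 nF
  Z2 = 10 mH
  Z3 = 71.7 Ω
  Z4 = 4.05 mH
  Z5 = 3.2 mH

Step 1 — Angular frequency: ω = 2π·f = 2π·77.2 = 485.1 rad/s.
Step 2 — Component impedances:
  Z1: Z = 1/(jωC) = -j/(ω·C) = 0 - j3.341e+05 Ω
  Z2: Z = jωL = j·485.1·0.01 = 0 + j4.851 Ω
  Z3: Z = R = 71.7 Ω
  Z4: Z = jωL = j·485.1·0.00405 = 0 + j1.965 Ω
  Z5: Z = jωL = j·485.1·0.0032 = 0 + j1.552 Ω
Step 3 — Bridge requires nodal analysis (the Z5 bridge couples midpoints C and D, so the two paths cannot be reduced to a simple series/parallel combination). Setting node B to ground and injecting 1 A at node A, the 3-node admittance system at A, C, D solves to V_A = Z_AB = 71.7 + j1.488 Ω = 71.72∠1.2° Ω.
Step 4 — Power factor: PF = cos(φ) = Re(Z)/|Z| = 71.7/71.716 = 0.9998.
Step 5 — Type: Im(Z) = 1.488 ⇒ lagging (phase φ = 1.2°).

PF = 0.9998 (lagging, φ = 1.2°)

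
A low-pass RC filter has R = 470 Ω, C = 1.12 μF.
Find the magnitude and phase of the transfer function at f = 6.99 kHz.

Step 1 — Angular frequency: ω = 2π·6990 = 4.392e+04 rad/s.
Step 2 — Transfer function: H(jω) = 1/(1 + jωRC).
Step 3 — Denominator: 1 + jωRC = 1 + j·4.392e+04·470·1.12e-06 = 1 + j23.12.
Step 4 — H = 0.001867 - j0.04317.
Step 5 — Magnitude: |H| = 0.04321 (-27.3 dB); phase: φ = -87.5°.

|H| = 0.04321 (-27.3 dB), φ = -87.5°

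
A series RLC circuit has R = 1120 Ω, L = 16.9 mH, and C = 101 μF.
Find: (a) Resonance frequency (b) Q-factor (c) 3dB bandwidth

Step 1 — Resonance condition Im(Z)=0 gives ω₀ = 1/√(LC).
Step 2 — ω₀ = 1/√(0.0169·0.000101) = 765.4 rad/s.
Step 3 — f₀ = ω₀/(2π) = 121.8 Hz.
Step 4 — Series Q: Q = ω₀L/R = 765.4·0.0169/1120 = 0.01155.
Step 5 — 3dB bandwidth: Δω = ω₀/Q = 6.627e+04 rad/s; BW = Δω/(2π) = 1.055e+04 Hz.

(a) f₀ = 121.8 Hz  (b) Q = 0.01155  (c) BW = 1.055e+04 Hz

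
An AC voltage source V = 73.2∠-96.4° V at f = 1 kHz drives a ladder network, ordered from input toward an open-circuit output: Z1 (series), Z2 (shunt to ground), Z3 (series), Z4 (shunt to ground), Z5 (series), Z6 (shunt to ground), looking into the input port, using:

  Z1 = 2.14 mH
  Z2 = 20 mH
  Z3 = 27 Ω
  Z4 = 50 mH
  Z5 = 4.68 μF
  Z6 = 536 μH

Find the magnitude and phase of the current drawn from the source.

Step 1 — Angular frequency: ω = 2π·f = 2π·1000 = 6283 rad/s.
Step 2 — Component impedances:
  Z1: Z = jωL = j·6283·0.00214 = 0 + j13.45 Ω
  Z2: Z = jωL = j·6283·0.02 = 0 + j125.7 Ω
  Z3: Z = R = 27 Ω
  Z4: Z = jωL = j·6283·0.05 = 0 + j314.2 Ω
  Z5: Z = 1/(jωC) = -j/(ω·C) = 0 - j34.01 Ω
  Z6: Z = jωL = j·6283·0.000536 = 0 + j3.368 Ω
Step 3 — Ladder network (open output): work backward from the far end, alternating series and parallel combinations. Z_in = 46.65 - j19.34 Ω = 50.5∠-22.5° Ω.
Step 4 — Source phasor: V = 73.2∠-96.4° V = -8.16 - j72.74 V.
Step 5 — Ohm's law: I = V / Z_total = (-8.16 - j72.74) / (46.65 - j19.34) = 0.4025 - j1.393 A.
Step 6 — Convert to polar: |I| = 1.45 A, ∠I = -73.9°.

I = 1.45∠-73.9° A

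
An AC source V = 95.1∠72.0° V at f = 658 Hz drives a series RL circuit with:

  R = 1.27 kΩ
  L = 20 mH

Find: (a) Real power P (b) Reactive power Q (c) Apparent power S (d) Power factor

Step 1 — Angular frequency: ω = 2π·f = 2π·658 = 4134 rad/s.
Step 2 — Component impedances:
  R: Z = R = 1270 Ω
  L: Z = jωL = j·4134·0.02 = 0 + j82.69 Ω
Step 3 — Series combination: Z_total = R + L = 1270 + j82.69 Ω = 1273∠3.7° Ω.
Step 4 — Source phasor: V = 95.1∠72.0° V = 29.39 + j90.45 V.
Step 5 — Current: I = V / Z = 0.02766 + j0.06942 A = 0.07472∠68.3° A.
Step 6 — Complex power: S = V·I* = 7.091 + j0.4617 VA.
Step 7 — Real power: P = Re(S) = 7.091 W.
Step 8 — Reactive power: Q = Im(S) = 0.4617 VAR.
Step 9 — Apparent power: |S| = 7.106 VA.
Step 10 — Power factor: PF = P/|S| = 0.9979 (lagging).

(a) P = 7.091 W  (b) Q = 0.4617 VAR  (c) S = 7.106 VA  (d) PF = 0.9979 (lagging)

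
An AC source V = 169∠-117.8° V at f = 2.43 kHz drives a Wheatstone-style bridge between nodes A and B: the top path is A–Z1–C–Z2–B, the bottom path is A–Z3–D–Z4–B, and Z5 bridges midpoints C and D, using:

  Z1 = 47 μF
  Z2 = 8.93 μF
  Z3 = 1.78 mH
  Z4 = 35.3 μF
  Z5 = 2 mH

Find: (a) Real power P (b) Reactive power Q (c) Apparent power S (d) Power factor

Step 1 — Angular frequency: ω = 2π·f = 2π·2430 = 1.527e+04 rad/s.
Step 2 — Component impedances:
  Z1: Z = 1/(jωC) = -j/(ω·C) = 0 - j1.394 Ω
  Z2: Z = 1/(jωC) = -j/(ω·C) = 0 - j7.334 Ω
  Z3: Z = jωL = j·1.527e+04·0.00178 = 0 + j27.18 Ω
  Z4: Z = 1/(jωC) = -j/(ω·C) = 0 - j1.855 Ω
  Z5: Z = jωL = j·1.527e+04·0.002 = 0 + j30.54 Ω
Step 3 — Bridge requires nodal analysis (the Z5 bridge couples midpoints C and D, so the two paths cannot be reduced to a simple series/parallel combination). Setting node B to ground and injecting 1 A at node A, the 3-node admittance system at A, C, D solves to V_A = Z_AB = 0 - j22.43 Ω = 22.43∠-90.0° Ω.
Step 4 — Source phasor: V = 169∠-117.8° V = -78.82 - j149.5 V.
Step 5 — Current: I = V / Z = 6.666 - j3.515 A = 7.536∠-27.8° A.
Step 6 — Complex power: S = V·I* = 0 - j1274 VA.
Step 7 — Real power: P = Re(S) = 0 W.
Step 8 — Reactive power: Q = Im(S) = -1274 VAR.
Step 9 — Apparent power: |S| = 1274 VA.
Step 10 — Power factor: PF = P/|S| = 0 (leading).

(a) P = 0 W  (b) Q = -1274 VAR  (c) S = 1274 VA  (d) PF = 0 (leading)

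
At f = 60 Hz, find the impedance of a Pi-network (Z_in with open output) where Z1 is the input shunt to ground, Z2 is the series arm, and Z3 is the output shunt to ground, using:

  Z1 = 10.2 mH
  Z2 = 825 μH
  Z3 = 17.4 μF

Step 1 — Angular frequency: ω = 2π·f = 2π·60 = 377 rad/s.
Step 2 — Component impedances:
  Z1: Z = jωL = j·377·0.0102 = 0 + j3.845 Ω
  Z2: Z = jωL = j·377·0.000825 = 0 + j0.311 Ω
  Z3: Z = 1/(jωC) = -j/(ω·C) = 0 - j152.4 Ω
Step 3 — With open output, the series arm Z2 and the output shunt Z3 appear in series to ground: Z2 + Z3 = 0 - j152.1 Ω.
Step 4 — Parallel with input shunt Z1: Z_in = Z1 || (Z2 + Z3) = 0 + j3.945 Ω = 3.945∠90.0° Ω.

Z = 0 + j3.945 Ω = 3.945∠90.0° Ω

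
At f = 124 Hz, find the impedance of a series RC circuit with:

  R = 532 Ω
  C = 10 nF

Step 1 — Angular frequency: ω = 2π·f = 2π·124 = 779.1 rad/s.
Step 2 — Component impedances:
  R: Z = R = 532 Ω
  C: Z = 1/(jωC) = -j/(ω·C) = 0 - j1.284e+05 Ω
Step 3 — Series combination: Z_total = R + C = 532 - j1.284e+05 Ω = 1.284e+05∠-89.8° Ω.

Z = 532 - j1.284e+05 Ω = 1.284e+05∠-89.8° Ω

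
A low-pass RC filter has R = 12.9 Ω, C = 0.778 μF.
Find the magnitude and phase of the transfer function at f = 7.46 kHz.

Step 1 — Angular frequency: ω = 2π·7460 = 4.687e+04 rad/s.
Step 2 — Transfer function: H(jω) = 1/(1 + jωRC).
Step 3 — Denominator: 1 + jωRC = 1 + j·4.687e+04·12.9·7.78e-07 = 1 + j0.4704.
Step 4 — H = 0.8188 - j0.3852.
Step 5 — Magnitude: |H| = 0.9049 (-0.9 dB); phase: φ = -25.2°.

|H| = 0.9049 (-0.9 dB), φ = -25.2°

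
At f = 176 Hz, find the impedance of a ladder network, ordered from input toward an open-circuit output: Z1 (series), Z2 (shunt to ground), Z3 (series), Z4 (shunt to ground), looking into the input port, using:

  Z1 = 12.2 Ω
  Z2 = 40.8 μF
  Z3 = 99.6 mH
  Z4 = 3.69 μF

Step 1 — Angular frequency: ω = 2π·f = 2π·176 = 1106 rad/s.
Step 2 — Component impedances:
  Z1: Z = R = 12.2 Ω
  Z2: Z = 1/(jωC) = -j/(ω·C) = 0 - j22.16 Ω
  Z3: Z = jωL = j·1106·0.0996 = 0 + j110.1 Ω
  Z4: Z = 1/(jωC) = -j/(ω·C) = 0 - j245.1 Ω
Step 3 — Ladder network (open output): work backward from the far end, alternating series and parallel combinations. Z_in = 12.2 - j19.04 Ω = 22.61∠-57.3° Ω.

Z = 12.2 - j19.04 Ω = 22.61∠-57.3° Ω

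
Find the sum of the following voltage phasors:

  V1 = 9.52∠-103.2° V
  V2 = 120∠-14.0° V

Step 1 — Convert each phasor to rectangular form:
  V1 = 9.52·(cos(-103.2°) + j·sin(-103.2°)) = -2.174 - j9.268 V
  V2 = 120·(cos(-14.0°) + j·sin(-14.0°)) = 116.4 - j29.03 V
Step 2 — Sum components: V_total = 114.3 - j38.3 V.
Step 3 — Convert to polar: |V_total| = 120.5 V, ∠V_total = -18.5°.

V_total = 120.5∠-18.5° V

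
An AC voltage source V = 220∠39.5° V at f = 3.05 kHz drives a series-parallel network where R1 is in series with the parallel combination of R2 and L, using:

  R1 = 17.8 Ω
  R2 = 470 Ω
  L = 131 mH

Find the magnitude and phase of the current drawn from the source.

Step 1 — Angular frequency: ω = 2π·f = 2π·3050 = 1.916e+04 rad/s.
Step 2 — Component impedances:
  R1: Z = R = 17.8 Ω
  R2: Z = R = 470 Ω
  L: Z = jωL = j·1.916e+04·0.131 = 0 + j2510 Ω
Step 3 — Parallel branch: R2 || L = 1/(1/R2 + 1/L) = 454.1 + j85.01 Ω.
Step 4 — Series with R1: Z_total = R1 + (R2 || L) = 471.9 + j85.01 Ω = 479.5∠10.2° Ω.
Step 5 — Source phasor: V = 220∠39.5° V = 169.8 + j139.9 V.
Step 6 — Ohm's law: I = V / Z_total = (169.8 + j139.9) / (471.9 + j85.01) = 0.4002 + j0.2245 A.
Step 7 — Convert to polar: |I| = 0.4588 A, ∠I = 29.3°.

I = 0.4588∠29.3° A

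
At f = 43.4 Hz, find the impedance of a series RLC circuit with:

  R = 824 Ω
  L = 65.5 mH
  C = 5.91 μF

Step 1 — Angular frequency: ω = 2π·f = 2π·43.4 = 272.7 rad/s.
Step 2 — Component impedances:
  R: Z = R = 824 Ω
  L: Z = jωL = j·272.7·0.0655 = 0 + j17.86 Ω
  C: Z = 1/(jωC) = -j/(ω·C) = 0 - j620.5 Ω
Step 3 — Series combination: Z_total = R + L + C = 824 - j602.6 Ω = 1021∠-36.2° Ω.

Z = 824 - j602.6 Ω = 1021∠-36.2° Ω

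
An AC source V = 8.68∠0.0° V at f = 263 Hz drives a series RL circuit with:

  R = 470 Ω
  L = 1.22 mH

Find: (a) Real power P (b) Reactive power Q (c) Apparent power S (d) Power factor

Step 1 — Angular frequency: ω = 2π·f = 2π·263 = 1652 rad/s.
Step 2 — Component impedances:
  R: Z = R = 470 Ω
  L: Z = jωL = j·1652·0.00122 = 0 + j2.016 Ω
Step 3 — Series combination: Z_total = R + L = 470 + j2.016 Ω = 470∠0.2° Ω.
Step 4 — Source phasor: V = 8.68∠0.0° V = 8.68 V.
Step 5 — Current: I = V / Z = 0.01847 - j7.922e-05 A = 0.01847∠-0.2° A.
Step 6 — Complex power: S = V·I* = 0.1603 + j0.0006876 VA.
Step 7 — Real power: P = Re(S) = 0.1603 W.
Step 8 — Reactive power: Q = Im(S) = 0.0006876 VAR.
Step 9 — Apparent power: |S| = 0.1603 VA.
Step 10 — Power factor: PF = P/|S| = 1 (lagging).

(a) P = 0.1603 W  (b) Q = 0.0006876 VAR  (c) S = 0.1603 VA  (d) PF = 1 (lagging)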